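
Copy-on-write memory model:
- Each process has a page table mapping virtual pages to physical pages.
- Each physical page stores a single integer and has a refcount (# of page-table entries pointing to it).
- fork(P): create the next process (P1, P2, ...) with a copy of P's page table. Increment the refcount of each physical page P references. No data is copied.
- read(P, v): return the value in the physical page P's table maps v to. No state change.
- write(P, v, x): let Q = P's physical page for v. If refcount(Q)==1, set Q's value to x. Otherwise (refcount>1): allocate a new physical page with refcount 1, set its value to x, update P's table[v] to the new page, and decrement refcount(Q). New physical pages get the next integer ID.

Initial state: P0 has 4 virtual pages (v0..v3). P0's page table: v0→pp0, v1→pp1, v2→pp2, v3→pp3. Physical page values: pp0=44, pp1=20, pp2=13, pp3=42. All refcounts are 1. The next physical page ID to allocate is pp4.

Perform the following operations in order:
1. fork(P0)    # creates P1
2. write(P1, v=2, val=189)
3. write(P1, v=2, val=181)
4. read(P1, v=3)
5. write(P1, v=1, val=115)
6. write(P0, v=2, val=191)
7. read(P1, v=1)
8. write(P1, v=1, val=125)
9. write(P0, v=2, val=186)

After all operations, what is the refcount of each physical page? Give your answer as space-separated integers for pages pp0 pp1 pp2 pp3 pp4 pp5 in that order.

Answer: 2 1 1 2 1 1

Derivation:
Op 1: fork(P0) -> P1. 4 ppages; refcounts: pp0:2 pp1:2 pp2:2 pp3:2
Op 2: write(P1, v2, 189). refcount(pp2)=2>1 -> COPY to pp4. 5 ppages; refcounts: pp0:2 pp1:2 pp2:1 pp3:2 pp4:1
Op 3: write(P1, v2, 181). refcount(pp4)=1 -> write in place. 5 ppages; refcounts: pp0:2 pp1:2 pp2:1 pp3:2 pp4:1
Op 4: read(P1, v3) -> 42. No state change.
Op 5: write(P1, v1, 115). refcount(pp1)=2>1 -> COPY to pp5. 6 ppages; refcounts: pp0:2 pp1:1 pp2:1 pp3:2 pp4:1 pp5:1
Op 6: write(P0, v2, 191). refcount(pp2)=1 -> write in place. 6 ppages; refcounts: pp0:2 pp1:1 pp2:1 pp3:2 pp4:1 pp5:1
Op 7: read(P1, v1) -> 115. No state change.
Op 8: write(P1, v1, 125). refcount(pp5)=1 -> write in place. 6 ppages; refcounts: pp0:2 pp1:1 pp2:1 pp3:2 pp4:1 pp5:1
Op 9: write(P0, v2, 186). refcount(pp2)=1 -> write in place. 6 ppages; refcounts: pp0:2 pp1:1 pp2:1 pp3:2 pp4:1 pp5:1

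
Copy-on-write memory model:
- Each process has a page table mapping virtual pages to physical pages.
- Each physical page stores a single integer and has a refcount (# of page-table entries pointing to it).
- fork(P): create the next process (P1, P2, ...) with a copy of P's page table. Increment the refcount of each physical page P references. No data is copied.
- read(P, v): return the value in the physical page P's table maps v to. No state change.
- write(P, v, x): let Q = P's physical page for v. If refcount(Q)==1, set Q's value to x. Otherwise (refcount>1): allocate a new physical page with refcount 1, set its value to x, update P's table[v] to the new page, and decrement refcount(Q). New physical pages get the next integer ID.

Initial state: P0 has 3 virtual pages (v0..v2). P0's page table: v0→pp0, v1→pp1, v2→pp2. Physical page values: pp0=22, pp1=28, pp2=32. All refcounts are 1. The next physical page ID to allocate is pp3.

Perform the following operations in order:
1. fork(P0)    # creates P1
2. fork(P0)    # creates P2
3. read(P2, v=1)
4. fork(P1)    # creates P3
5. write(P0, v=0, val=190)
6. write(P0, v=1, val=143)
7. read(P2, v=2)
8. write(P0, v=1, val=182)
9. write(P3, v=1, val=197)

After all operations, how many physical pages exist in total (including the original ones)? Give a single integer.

Answer: 6

Derivation:
Op 1: fork(P0) -> P1. 3 ppages; refcounts: pp0:2 pp1:2 pp2:2
Op 2: fork(P0) -> P2. 3 ppages; refcounts: pp0:3 pp1:3 pp2:3
Op 3: read(P2, v1) -> 28. No state change.
Op 4: fork(P1) -> P3. 3 ppages; refcounts: pp0:4 pp1:4 pp2:4
Op 5: write(P0, v0, 190). refcount(pp0)=4>1 -> COPY to pp3. 4 ppages; refcounts: pp0:3 pp1:4 pp2:4 pp3:1
Op 6: write(P0, v1, 143). refcount(pp1)=4>1 -> COPY to pp4. 5 ppages; refcounts: pp0:3 pp1:3 pp2:4 pp3:1 pp4:1
Op 7: read(P2, v2) -> 32. No state change.
Op 8: write(P0, v1, 182). refcount(pp4)=1 -> write in place. 5 ppages; refcounts: pp0:3 pp1:3 pp2:4 pp3:1 pp4:1
Op 9: write(P3, v1, 197). refcount(pp1)=3>1 -> COPY to pp5. 6 ppages; refcounts: pp0:3 pp1:2 pp2:4 pp3:1 pp4:1 pp5:1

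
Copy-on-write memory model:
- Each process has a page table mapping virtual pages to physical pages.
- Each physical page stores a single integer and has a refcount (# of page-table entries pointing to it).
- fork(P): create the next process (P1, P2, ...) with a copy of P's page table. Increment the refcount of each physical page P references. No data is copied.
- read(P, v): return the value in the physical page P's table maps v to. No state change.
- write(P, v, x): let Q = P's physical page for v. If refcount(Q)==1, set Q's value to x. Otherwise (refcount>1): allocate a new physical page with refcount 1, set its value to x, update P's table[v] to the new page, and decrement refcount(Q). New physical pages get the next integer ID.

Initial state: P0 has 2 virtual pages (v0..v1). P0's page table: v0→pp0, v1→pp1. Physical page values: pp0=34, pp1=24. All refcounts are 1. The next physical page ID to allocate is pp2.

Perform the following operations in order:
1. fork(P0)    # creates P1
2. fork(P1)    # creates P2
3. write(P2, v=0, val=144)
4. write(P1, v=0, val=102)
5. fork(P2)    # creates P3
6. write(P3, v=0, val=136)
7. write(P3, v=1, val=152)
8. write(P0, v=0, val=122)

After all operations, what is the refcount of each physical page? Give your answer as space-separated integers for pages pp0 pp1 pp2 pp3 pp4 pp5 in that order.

Answer: 1 3 1 1 1 1

Derivation:
Op 1: fork(P0) -> P1. 2 ppages; refcounts: pp0:2 pp1:2
Op 2: fork(P1) -> P2. 2 ppages; refcounts: pp0:3 pp1:3
Op 3: write(P2, v0, 144). refcount(pp0)=3>1 -> COPY to pp2. 3 ppages; refcounts: pp0:2 pp1:3 pp2:1
Op 4: write(P1, v0, 102). refcount(pp0)=2>1 -> COPY to pp3. 4 ppages; refcounts: pp0:1 pp1:3 pp2:1 pp3:1
Op 5: fork(P2) -> P3. 4 ppages; refcounts: pp0:1 pp1:4 pp2:2 pp3:1
Op 6: write(P3, v0, 136). refcount(pp2)=2>1 -> COPY to pp4. 5 ppages; refcounts: pp0:1 pp1:4 pp2:1 pp3:1 pp4:1
Op 7: write(P3, v1, 152). refcount(pp1)=4>1 -> COPY to pp5. 6 ppages; refcounts: pp0:1 pp1:3 pp2:1 pp3:1 pp4:1 pp5:1
Op 8: write(P0, v0, 122). refcount(pp0)=1 -> write in place. 6 ppages; refcounts: pp0:1 pp1:3 pp2:1 pp3:1 pp4:1 pp5:1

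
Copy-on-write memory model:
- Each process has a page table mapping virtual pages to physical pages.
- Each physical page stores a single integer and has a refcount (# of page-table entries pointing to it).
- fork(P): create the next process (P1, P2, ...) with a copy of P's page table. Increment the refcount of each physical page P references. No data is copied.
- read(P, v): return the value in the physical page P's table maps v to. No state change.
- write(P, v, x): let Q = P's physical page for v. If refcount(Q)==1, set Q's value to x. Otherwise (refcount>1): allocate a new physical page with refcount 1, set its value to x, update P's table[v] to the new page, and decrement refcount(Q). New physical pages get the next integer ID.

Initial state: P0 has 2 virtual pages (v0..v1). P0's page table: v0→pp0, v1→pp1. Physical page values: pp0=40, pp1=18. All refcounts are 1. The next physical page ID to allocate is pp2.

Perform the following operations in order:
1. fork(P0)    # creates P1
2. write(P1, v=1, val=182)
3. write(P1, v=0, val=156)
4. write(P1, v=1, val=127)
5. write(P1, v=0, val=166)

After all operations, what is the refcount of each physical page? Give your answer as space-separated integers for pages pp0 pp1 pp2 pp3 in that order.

Op 1: fork(P0) -> P1. 2 ppages; refcounts: pp0:2 pp1:2
Op 2: write(P1, v1, 182). refcount(pp1)=2>1 -> COPY to pp2. 3 ppages; refcounts: pp0:2 pp1:1 pp2:1
Op 3: write(P1, v0, 156). refcount(pp0)=2>1 -> COPY to pp3. 4 ppages; refcounts: pp0:1 pp1:1 pp2:1 pp3:1
Op 4: write(P1, v1, 127). refcount(pp2)=1 -> write in place. 4 ppages; refcounts: pp0:1 pp1:1 pp2:1 pp3:1
Op 5: write(P1, v0, 166). refcount(pp3)=1 -> write in place. 4 ppages; refcounts: pp0:1 pp1:1 pp2:1 pp3:1

Answer: 1 1 1 1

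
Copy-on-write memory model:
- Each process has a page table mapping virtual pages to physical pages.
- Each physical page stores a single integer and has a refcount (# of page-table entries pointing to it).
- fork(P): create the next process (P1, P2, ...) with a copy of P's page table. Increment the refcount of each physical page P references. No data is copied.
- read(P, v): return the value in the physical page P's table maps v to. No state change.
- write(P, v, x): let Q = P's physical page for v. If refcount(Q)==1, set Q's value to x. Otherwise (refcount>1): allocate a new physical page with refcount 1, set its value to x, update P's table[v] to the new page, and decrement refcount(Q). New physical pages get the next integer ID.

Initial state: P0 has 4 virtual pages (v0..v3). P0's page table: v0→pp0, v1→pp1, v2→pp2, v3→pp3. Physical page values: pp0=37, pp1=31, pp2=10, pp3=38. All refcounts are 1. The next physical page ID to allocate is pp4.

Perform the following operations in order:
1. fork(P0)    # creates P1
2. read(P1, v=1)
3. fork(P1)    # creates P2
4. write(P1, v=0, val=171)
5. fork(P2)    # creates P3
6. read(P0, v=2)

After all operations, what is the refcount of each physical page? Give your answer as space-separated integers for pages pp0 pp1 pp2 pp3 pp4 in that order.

Op 1: fork(P0) -> P1. 4 ppages; refcounts: pp0:2 pp1:2 pp2:2 pp3:2
Op 2: read(P1, v1) -> 31. No state change.
Op 3: fork(P1) -> P2. 4 ppages; refcounts: pp0:3 pp1:3 pp2:3 pp3:3
Op 4: write(P1, v0, 171). refcount(pp0)=3>1 -> COPY to pp4. 5 ppages; refcounts: pp0:2 pp1:3 pp2:3 pp3:3 pp4:1
Op 5: fork(P2) -> P3. 5 ppages; refcounts: pp0:3 pp1:4 pp2:4 pp3:4 pp4:1
Op 6: read(P0, v2) -> 10. No state change.

Answer: 3 4 4 4 1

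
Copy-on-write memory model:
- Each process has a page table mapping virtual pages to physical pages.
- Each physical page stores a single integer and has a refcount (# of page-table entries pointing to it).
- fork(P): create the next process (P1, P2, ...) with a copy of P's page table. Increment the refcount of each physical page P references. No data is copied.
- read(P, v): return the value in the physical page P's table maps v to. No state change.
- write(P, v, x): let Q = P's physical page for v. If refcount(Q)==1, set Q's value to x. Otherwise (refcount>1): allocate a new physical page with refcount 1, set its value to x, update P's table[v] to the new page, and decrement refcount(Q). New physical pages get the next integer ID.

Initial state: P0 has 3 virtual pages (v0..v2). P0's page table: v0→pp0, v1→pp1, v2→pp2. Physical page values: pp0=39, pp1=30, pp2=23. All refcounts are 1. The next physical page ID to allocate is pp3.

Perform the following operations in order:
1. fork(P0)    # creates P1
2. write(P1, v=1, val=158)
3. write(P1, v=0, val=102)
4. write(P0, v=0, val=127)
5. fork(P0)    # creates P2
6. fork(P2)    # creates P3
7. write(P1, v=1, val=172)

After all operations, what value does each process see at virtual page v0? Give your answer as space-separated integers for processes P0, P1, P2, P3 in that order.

Answer: 127 102 127 127

Derivation:
Op 1: fork(P0) -> P1. 3 ppages; refcounts: pp0:2 pp1:2 pp2:2
Op 2: write(P1, v1, 158). refcount(pp1)=2>1 -> COPY to pp3. 4 ppages; refcounts: pp0:2 pp1:1 pp2:2 pp3:1
Op 3: write(P1, v0, 102). refcount(pp0)=2>1 -> COPY to pp4. 5 ppages; refcounts: pp0:1 pp1:1 pp2:2 pp3:1 pp4:1
Op 4: write(P0, v0, 127). refcount(pp0)=1 -> write in place. 5 ppages; refcounts: pp0:1 pp1:1 pp2:2 pp3:1 pp4:1
Op 5: fork(P0) -> P2. 5 ppages; refcounts: pp0:2 pp1:2 pp2:3 pp3:1 pp4:1
Op 6: fork(P2) -> P3. 5 ppages; refcounts: pp0:3 pp1:3 pp2:4 pp3:1 pp4:1
Op 7: write(P1, v1, 172). refcount(pp3)=1 -> write in place. 5 ppages; refcounts: pp0:3 pp1:3 pp2:4 pp3:1 pp4:1
P0: v0 -> pp0 = 127
P1: v0 -> pp4 = 102
P2: v0 -> pp0 = 127
P3: v0 -> pp0 = 127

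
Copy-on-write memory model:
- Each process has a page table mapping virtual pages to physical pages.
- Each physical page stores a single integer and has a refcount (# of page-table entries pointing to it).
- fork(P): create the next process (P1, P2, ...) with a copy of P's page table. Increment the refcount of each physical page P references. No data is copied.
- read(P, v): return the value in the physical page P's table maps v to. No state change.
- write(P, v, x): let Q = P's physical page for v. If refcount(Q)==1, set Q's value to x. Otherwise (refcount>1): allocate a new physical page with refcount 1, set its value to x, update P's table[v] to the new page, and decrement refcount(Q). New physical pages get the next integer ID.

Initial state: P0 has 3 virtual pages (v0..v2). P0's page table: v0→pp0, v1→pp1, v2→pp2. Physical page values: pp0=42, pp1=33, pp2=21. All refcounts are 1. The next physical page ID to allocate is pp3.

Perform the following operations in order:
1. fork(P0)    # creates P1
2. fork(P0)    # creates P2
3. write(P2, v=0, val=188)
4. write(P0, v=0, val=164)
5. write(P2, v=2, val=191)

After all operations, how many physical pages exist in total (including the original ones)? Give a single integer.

Answer: 6

Derivation:
Op 1: fork(P0) -> P1. 3 ppages; refcounts: pp0:2 pp1:2 pp2:2
Op 2: fork(P0) -> P2. 3 ppages; refcounts: pp0:3 pp1:3 pp2:3
Op 3: write(P2, v0, 188). refcount(pp0)=3>1 -> COPY to pp3. 4 ppages; refcounts: pp0:2 pp1:3 pp2:3 pp3:1
Op 4: write(P0, v0, 164). refcount(pp0)=2>1 -> COPY to pp4. 5 ppages; refcounts: pp0:1 pp1:3 pp2:3 pp3:1 pp4:1
Op 5: write(P2, v2, 191). refcount(pp2)=3>1 -> COPY to pp5. 6 ppages; refcounts: pp0:1 pp1:3 pp2:2 pp3:1 pp4:1 pp5:1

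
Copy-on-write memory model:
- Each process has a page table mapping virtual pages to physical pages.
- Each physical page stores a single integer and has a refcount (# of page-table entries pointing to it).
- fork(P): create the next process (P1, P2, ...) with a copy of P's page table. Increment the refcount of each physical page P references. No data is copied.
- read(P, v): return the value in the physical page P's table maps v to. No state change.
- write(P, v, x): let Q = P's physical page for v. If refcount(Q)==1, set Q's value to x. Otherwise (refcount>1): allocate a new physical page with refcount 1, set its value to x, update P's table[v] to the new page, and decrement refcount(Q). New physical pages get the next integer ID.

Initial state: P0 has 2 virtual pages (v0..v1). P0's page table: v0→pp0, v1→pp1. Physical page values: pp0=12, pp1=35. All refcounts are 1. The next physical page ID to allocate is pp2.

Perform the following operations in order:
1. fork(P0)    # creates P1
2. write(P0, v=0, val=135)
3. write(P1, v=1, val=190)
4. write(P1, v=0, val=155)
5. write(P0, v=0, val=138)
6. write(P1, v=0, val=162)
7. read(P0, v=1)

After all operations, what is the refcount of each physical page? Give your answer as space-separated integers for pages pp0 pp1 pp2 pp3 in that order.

Op 1: fork(P0) -> P1. 2 ppages; refcounts: pp0:2 pp1:2
Op 2: write(P0, v0, 135). refcount(pp0)=2>1 -> COPY to pp2. 3 ppages; refcounts: pp0:1 pp1:2 pp2:1
Op 3: write(P1, v1, 190). refcount(pp1)=2>1 -> COPY to pp3. 4 ppages; refcounts: pp0:1 pp1:1 pp2:1 pp3:1
Op 4: write(P1, v0, 155). refcount(pp0)=1 -> write in place. 4 ppages; refcounts: pp0:1 pp1:1 pp2:1 pp3:1
Op 5: write(P0, v0, 138). refcount(pp2)=1 -> write in place. 4 ppages; refcounts: pp0:1 pp1:1 pp2:1 pp3:1
Op 6: write(P1, v0, 162). refcount(pp0)=1 -> write in place. 4 ppages; refcounts: pp0:1 pp1:1 pp2:1 pp3:1
Op 7: read(P0, v1) -> 35. No state change.

Answer: 1 1 1 1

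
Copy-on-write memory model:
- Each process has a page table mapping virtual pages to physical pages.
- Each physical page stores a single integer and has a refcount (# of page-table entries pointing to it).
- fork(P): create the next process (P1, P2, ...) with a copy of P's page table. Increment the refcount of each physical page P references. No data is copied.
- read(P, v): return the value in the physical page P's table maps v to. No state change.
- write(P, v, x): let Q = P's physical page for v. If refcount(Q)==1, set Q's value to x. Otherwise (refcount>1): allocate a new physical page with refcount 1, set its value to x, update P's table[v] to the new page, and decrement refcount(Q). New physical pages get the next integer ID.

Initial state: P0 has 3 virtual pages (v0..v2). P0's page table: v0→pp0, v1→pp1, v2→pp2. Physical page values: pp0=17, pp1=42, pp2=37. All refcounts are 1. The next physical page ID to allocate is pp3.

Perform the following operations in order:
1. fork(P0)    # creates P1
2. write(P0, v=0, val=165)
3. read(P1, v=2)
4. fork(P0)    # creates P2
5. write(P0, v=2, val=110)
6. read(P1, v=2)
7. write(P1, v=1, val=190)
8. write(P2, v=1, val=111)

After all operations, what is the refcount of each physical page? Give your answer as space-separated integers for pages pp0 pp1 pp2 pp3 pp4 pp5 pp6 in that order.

Op 1: fork(P0) -> P1. 3 ppages; refcounts: pp0:2 pp1:2 pp2:2
Op 2: write(P0, v0, 165). refcount(pp0)=2>1 -> COPY to pp3. 4 ppages; refcounts: pp0:1 pp1:2 pp2:2 pp3:1
Op 3: read(P1, v2) -> 37. No state change.
Op 4: fork(P0) -> P2. 4 ppages; refcounts: pp0:1 pp1:3 pp2:3 pp3:2
Op 5: write(P0, v2, 110). refcount(pp2)=3>1 -> COPY to pp4. 5 ppages; refcounts: pp0:1 pp1:3 pp2:2 pp3:2 pp4:1
Op 6: read(P1, v2) -> 37. No state change.
Op 7: write(P1, v1, 190). refcount(pp1)=3>1 -> COPY to pp5. 6 ppages; refcounts: pp0:1 pp1:2 pp2:2 pp3:2 pp4:1 pp5:1
Op 8: write(P2, v1, 111). refcount(pp1)=2>1 -> COPY to pp6. 7 ppages; refcounts: pp0:1 pp1:1 pp2:2 pp3:2 pp4:1 pp5:1 pp6:1

Answer: 1 1 2 2 1 1 1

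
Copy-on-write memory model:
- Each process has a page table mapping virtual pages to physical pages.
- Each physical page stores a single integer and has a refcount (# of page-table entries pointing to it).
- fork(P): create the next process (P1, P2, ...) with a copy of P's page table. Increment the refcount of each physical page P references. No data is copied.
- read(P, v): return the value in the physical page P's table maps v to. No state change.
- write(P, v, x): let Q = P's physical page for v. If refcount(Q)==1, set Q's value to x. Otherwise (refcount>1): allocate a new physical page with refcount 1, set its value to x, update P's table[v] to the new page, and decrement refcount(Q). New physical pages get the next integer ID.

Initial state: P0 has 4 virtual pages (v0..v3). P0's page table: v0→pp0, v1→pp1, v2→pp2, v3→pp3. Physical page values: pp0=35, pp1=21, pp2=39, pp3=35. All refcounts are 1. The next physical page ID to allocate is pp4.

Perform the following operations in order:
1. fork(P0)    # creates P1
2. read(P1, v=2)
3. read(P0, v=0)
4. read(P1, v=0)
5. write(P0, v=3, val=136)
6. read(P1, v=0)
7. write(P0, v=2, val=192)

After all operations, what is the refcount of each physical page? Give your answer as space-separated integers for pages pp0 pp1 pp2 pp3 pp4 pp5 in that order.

Answer: 2 2 1 1 1 1

Derivation:
Op 1: fork(P0) -> P1. 4 ppages; refcounts: pp0:2 pp1:2 pp2:2 pp3:2
Op 2: read(P1, v2) -> 39. No state change.
Op 3: read(P0, v0) -> 35. No state change.
Op 4: read(P1, v0) -> 35. No state change.
Op 5: write(P0, v3, 136). refcount(pp3)=2>1 -> COPY to pp4. 5 ppages; refcounts: pp0:2 pp1:2 pp2:2 pp3:1 pp4:1
Op 6: read(P1, v0) -> 35. No state change.
Op 7: write(P0, v2, 192). refcount(pp2)=2>1 -> COPY to pp5. 6 ppages; refcounts: pp0:2 pp1:2 pp2:1 pp3:1 pp4:1 pp5:1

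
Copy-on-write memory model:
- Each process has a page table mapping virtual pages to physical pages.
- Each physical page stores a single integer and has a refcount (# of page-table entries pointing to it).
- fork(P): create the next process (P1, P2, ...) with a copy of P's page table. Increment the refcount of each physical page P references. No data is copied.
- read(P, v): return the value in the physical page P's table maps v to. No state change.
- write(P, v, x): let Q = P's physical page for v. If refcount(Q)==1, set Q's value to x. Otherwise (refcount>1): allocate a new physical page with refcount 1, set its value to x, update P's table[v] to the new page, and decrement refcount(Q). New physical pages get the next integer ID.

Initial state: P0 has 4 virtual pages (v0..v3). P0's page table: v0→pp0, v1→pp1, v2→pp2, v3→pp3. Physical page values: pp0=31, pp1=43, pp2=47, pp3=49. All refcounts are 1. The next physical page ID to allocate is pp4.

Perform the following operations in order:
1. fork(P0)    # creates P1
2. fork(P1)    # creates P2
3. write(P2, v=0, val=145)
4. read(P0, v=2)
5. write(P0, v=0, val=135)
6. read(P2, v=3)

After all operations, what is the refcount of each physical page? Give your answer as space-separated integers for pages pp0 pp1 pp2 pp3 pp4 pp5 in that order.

Op 1: fork(P0) -> P1. 4 ppages; refcounts: pp0:2 pp1:2 pp2:2 pp3:2
Op 2: fork(P1) -> P2. 4 ppages; refcounts: pp0:3 pp1:3 pp2:3 pp3:3
Op 3: write(P2, v0, 145). refcount(pp0)=3>1 -> COPY to pp4. 5 ppages; refcounts: pp0:2 pp1:3 pp2:3 pp3:3 pp4:1
Op 4: read(P0, v2) -> 47. No state change.
Op 5: write(P0, v0, 135). refcount(pp0)=2>1 -> COPY to pp5. 6 ppages; refcounts: pp0:1 pp1:3 pp2:3 pp3:3 pp4:1 pp5:1
Op 6: read(P2, v3) -> 49. No state change.

Answer: 1 3 3 3 1 1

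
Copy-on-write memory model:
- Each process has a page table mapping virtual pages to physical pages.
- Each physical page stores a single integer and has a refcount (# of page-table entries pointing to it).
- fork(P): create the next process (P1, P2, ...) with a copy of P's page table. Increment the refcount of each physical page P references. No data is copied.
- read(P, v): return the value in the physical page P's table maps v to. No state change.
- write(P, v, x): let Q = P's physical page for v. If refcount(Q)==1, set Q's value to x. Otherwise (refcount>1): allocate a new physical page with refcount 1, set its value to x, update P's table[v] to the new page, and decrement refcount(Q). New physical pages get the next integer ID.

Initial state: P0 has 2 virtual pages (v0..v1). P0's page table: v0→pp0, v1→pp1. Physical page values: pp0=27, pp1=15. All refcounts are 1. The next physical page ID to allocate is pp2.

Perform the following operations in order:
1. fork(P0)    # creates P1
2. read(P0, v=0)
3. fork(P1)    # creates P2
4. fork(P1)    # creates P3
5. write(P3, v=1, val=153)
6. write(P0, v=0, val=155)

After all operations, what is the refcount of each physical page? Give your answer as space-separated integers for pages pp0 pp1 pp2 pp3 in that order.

Answer: 3 3 1 1

Derivation:
Op 1: fork(P0) -> P1. 2 ppages; refcounts: pp0:2 pp1:2
Op 2: read(P0, v0) -> 27. No state change.
Op 3: fork(P1) -> P2. 2 ppages; refcounts: pp0:3 pp1:3
Op 4: fork(P1) -> P3. 2 ppages; refcounts: pp0:4 pp1:4
Op 5: write(P3, v1, 153). refcount(pp1)=4>1 -> COPY to pp2. 3 ppages; refcounts: pp0:4 pp1:3 pp2:1
Op 6: write(P0, v0, 155). refcount(pp0)=4>1 -> COPY to pp3. 4 ppages; refcounts: pp0:3 pp1:3 pp2:1 pp3:1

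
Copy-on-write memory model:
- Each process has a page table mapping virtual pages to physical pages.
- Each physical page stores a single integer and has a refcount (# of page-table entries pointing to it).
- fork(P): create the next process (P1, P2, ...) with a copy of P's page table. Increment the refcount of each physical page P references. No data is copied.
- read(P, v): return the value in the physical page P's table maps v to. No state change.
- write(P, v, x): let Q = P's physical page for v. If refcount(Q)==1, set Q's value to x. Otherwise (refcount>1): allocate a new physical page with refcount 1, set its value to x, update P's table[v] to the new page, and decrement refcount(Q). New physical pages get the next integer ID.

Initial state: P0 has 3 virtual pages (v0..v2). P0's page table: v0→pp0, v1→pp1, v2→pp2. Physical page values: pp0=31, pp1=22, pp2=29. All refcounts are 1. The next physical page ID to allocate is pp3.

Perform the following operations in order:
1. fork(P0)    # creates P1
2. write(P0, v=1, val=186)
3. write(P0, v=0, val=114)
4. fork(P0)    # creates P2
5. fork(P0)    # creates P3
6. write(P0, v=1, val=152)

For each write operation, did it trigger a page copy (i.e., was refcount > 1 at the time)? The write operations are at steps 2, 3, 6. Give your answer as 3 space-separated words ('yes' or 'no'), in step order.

Op 1: fork(P0) -> P1. 3 ppages; refcounts: pp0:2 pp1:2 pp2:2
Op 2: write(P0, v1, 186). refcount(pp1)=2>1 -> COPY to pp3. 4 ppages; refcounts: pp0:2 pp1:1 pp2:2 pp3:1
Op 3: write(P0, v0, 114). refcount(pp0)=2>1 -> COPY to pp4. 5 ppages; refcounts: pp0:1 pp1:1 pp2:2 pp3:1 pp4:1
Op 4: fork(P0) -> P2. 5 ppages; refcounts: pp0:1 pp1:1 pp2:3 pp3:2 pp4:2
Op 5: fork(P0) -> P3. 5 ppages; refcounts: pp0:1 pp1:1 pp2:4 pp3:3 pp4:3
Op 6: write(P0, v1, 152). refcount(pp3)=3>1 -> COPY to pp5. 6 ppages; refcounts: pp0:1 pp1:1 pp2:4 pp3:2 pp4:3 pp5:1

yes yes yes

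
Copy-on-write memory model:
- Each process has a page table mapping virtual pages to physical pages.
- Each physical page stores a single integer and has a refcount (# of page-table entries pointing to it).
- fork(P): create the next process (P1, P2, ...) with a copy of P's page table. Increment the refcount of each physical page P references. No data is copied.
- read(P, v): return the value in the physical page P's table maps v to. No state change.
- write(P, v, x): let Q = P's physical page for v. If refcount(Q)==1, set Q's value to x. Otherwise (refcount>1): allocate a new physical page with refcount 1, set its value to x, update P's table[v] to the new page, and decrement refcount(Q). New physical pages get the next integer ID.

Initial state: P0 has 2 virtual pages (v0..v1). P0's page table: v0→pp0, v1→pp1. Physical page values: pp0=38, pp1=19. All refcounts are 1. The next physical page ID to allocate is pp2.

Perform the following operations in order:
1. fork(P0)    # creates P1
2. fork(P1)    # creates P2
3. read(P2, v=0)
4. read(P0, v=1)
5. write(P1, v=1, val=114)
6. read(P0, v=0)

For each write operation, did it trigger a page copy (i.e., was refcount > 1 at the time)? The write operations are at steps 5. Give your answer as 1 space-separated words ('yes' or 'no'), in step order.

Op 1: fork(P0) -> P1. 2 ppages; refcounts: pp0:2 pp1:2
Op 2: fork(P1) -> P2. 2 ppages; refcounts: pp0:3 pp1:3
Op 3: read(P2, v0) -> 38. No state change.
Op 4: read(P0, v1) -> 19. No state change.
Op 5: write(P1, v1, 114). refcount(pp1)=3>1 -> COPY to pp2. 3 ppages; refcounts: pp0:3 pp1:2 pp2:1
Op 6: read(P0, v0) -> 38. No state change.

yes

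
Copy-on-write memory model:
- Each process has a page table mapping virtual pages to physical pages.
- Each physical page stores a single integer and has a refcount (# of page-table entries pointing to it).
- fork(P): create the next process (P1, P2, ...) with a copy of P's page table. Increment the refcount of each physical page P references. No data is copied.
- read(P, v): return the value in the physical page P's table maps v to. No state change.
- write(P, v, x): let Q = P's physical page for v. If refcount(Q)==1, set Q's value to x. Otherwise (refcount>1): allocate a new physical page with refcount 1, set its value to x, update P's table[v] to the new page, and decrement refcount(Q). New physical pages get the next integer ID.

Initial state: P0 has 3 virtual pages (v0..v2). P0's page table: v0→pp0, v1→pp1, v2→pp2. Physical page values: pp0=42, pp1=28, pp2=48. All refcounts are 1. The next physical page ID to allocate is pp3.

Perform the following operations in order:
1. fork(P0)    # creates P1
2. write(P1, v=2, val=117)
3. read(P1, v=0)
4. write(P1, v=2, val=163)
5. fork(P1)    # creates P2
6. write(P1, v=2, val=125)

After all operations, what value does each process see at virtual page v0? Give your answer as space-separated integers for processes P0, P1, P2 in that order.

Answer: 42 42 42

Derivation:
Op 1: fork(P0) -> P1. 3 ppages; refcounts: pp0:2 pp1:2 pp2:2
Op 2: write(P1, v2, 117). refcount(pp2)=2>1 -> COPY to pp3. 4 ppages; refcounts: pp0:2 pp1:2 pp2:1 pp3:1
Op 3: read(P1, v0) -> 42. No state change.
Op 4: write(P1, v2, 163). refcount(pp3)=1 -> write in place. 4 ppages; refcounts: pp0:2 pp1:2 pp2:1 pp3:1
Op 5: fork(P1) -> P2. 4 ppages; refcounts: pp0:3 pp1:3 pp2:1 pp3:2
Op 6: write(P1, v2, 125). refcount(pp3)=2>1 -> COPY to pp4. 5 ppages; refcounts: pp0:3 pp1:3 pp2:1 pp3:1 pp4:1
P0: v0 -> pp0 = 42
P1: v0 -> pp0 = 42
P2: v0 -> pp0 = 42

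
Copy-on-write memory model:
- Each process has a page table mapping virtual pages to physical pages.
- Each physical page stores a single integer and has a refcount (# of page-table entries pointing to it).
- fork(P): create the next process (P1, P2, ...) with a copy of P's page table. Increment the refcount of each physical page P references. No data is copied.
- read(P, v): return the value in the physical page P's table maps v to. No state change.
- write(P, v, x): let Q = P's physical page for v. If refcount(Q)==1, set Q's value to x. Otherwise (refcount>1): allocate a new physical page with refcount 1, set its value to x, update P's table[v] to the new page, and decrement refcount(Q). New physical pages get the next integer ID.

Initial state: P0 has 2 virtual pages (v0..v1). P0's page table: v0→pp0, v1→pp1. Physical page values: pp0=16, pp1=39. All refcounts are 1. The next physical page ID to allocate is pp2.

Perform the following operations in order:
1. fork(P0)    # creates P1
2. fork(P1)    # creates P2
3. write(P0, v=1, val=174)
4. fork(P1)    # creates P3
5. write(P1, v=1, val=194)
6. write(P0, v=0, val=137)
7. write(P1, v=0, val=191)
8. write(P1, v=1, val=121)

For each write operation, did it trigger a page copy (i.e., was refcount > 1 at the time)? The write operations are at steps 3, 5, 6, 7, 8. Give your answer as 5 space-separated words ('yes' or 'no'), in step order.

Op 1: fork(P0) -> P1. 2 ppages; refcounts: pp0:2 pp1:2
Op 2: fork(P1) -> P2. 2 ppages; refcounts: pp0:3 pp1:3
Op 3: write(P0, v1, 174). refcount(pp1)=3>1 -> COPY to pp2. 3 ppages; refcounts: pp0:3 pp1:2 pp2:1
Op 4: fork(P1) -> P3. 3 ppages; refcounts: pp0:4 pp1:3 pp2:1
Op 5: write(P1, v1, 194). refcount(pp1)=3>1 -> COPY to pp3. 4 ppages; refcounts: pp0:4 pp1:2 pp2:1 pp3:1
Op 6: write(P0, v0, 137). refcount(pp0)=4>1 -> COPY to pp4. 5 ppages; refcounts: pp0:3 pp1:2 pp2:1 pp3:1 pp4:1
Op 7: write(P1, v0, 191). refcount(pp0)=3>1 -> COPY to pp5. 6 ppages; refcounts: pp0:2 pp1:2 pp2:1 pp3:1 pp4:1 pp5:1
Op 8: write(P1, v1, 121). refcount(pp3)=1 -> write in place. 6 ppages; refcounts: pp0:2 pp1:2 pp2:1 pp3:1 pp4:1 pp5:1

yes yes yes yes no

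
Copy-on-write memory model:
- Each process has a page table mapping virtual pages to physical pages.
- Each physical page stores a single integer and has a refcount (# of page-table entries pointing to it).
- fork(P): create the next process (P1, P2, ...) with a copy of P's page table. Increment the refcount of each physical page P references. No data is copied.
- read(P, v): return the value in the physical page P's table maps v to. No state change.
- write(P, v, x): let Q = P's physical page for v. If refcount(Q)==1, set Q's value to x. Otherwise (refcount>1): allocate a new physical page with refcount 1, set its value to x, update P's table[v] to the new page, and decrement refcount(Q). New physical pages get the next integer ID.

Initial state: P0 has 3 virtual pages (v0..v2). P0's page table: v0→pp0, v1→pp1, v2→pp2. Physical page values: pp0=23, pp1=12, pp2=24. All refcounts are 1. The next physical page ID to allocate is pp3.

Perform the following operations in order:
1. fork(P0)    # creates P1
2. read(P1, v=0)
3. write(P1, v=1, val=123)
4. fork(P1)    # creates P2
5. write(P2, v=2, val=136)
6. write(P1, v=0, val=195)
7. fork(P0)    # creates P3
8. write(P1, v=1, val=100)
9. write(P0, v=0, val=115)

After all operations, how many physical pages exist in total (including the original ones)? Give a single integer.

Op 1: fork(P0) -> P1. 3 ppages; refcounts: pp0:2 pp1:2 pp2:2
Op 2: read(P1, v0) -> 23. No state change.
Op 3: write(P1, v1, 123). refcount(pp1)=2>1 -> COPY to pp3. 4 ppages; refcounts: pp0:2 pp1:1 pp2:2 pp3:1
Op 4: fork(P1) -> P2. 4 ppages; refcounts: pp0:3 pp1:1 pp2:3 pp3:2
Op 5: write(P2, v2, 136). refcount(pp2)=3>1 -> COPY to pp4. 5 ppages; refcounts: pp0:3 pp1:1 pp2:2 pp3:2 pp4:1
Op 6: write(P1, v0, 195). refcount(pp0)=3>1 -> COPY to pp5. 6 ppages; refcounts: pp0:2 pp1:1 pp2:2 pp3:2 pp4:1 pp5:1
Op 7: fork(P0) -> P3. 6 ppages; refcounts: pp0:3 pp1:2 pp2:3 pp3:2 pp4:1 pp5:1
Op 8: write(P1, v1, 100). refcount(pp3)=2>1 -> COPY to pp6. 7 ppages; refcounts: pp0:3 pp1:2 pp2:3 pp3:1 pp4:1 pp5:1 pp6:1
Op 9: write(P0, v0, 115). refcount(pp0)=3>1 -> COPY to pp7. 8 ppages; refcounts: pp0:2 pp1:2 pp2:3 pp3:1 pp4:1 pp5:1 pp6:1 pp7:1

Answer: 8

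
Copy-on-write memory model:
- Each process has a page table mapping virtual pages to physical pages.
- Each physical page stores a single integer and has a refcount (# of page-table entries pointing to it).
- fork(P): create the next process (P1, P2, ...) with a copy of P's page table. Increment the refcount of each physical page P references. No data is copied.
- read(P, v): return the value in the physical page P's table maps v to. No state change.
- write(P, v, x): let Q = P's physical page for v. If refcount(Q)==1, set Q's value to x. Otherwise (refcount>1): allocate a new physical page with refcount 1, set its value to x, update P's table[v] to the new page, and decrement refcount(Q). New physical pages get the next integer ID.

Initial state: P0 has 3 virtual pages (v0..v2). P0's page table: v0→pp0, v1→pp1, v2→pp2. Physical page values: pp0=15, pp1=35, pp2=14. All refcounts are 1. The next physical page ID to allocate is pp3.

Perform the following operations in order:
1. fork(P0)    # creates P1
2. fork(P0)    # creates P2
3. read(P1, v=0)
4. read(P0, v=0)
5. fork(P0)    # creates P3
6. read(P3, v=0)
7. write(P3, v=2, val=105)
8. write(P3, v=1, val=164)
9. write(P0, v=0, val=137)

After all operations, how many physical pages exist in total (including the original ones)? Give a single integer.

Answer: 6

Derivation:
Op 1: fork(P0) -> P1. 3 ppages; refcounts: pp0:2 pp1:2 pp2:2
Op 2: fork(P0) -> P2. 3 ppages; refcounts: pp0:3 pp1:3 pp2:3
Op 3: read(P1, v0) -> 15. No state change.
Op 4: read(P0, v0) -> 15. No state change.
Op 5: fork(P0) -> P3. 3 ppages; refcounts: pp0:4 pp1:4 pp2:4
Op 6: read(P3, v0) -> 15. No state change.
Op 7: write(P3, v2, 105). refcount(pp2)=4>1 -> COPY to pp3. 4 ppages; refcounts: pp0:4 pp1:4 pp2:3 pp3:1
Op 8: write(P3, v1, 164). refcount(pp1)=4>1 -> COPY to pp4. 5 ppages; refcounts: pp0:4 pp1:3 pp2:3 pp3:1 pp4:1
Op 9: write(P0, v0, 137). refcount(pp0)=4>1 -> COPY to pp5. 6 ppages; refcounts: pp0:3 pp1:3 pp2:3 pp3:1 pp4:1 pp5:1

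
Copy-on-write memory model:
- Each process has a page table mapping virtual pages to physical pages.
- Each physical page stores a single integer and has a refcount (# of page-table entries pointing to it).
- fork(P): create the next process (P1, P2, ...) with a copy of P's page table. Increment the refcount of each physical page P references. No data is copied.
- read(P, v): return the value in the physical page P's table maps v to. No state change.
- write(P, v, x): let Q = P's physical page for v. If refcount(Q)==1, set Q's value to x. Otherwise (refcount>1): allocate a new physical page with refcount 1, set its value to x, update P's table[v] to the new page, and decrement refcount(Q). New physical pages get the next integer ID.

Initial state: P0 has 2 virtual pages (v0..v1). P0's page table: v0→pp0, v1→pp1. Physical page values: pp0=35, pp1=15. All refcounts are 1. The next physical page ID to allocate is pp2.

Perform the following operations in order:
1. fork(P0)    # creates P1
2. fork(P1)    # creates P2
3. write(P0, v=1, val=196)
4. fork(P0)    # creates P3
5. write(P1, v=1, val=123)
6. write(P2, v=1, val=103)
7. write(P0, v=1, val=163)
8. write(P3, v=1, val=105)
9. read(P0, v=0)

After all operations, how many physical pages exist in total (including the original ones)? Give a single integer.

Answer: 5

Derivation:
Op 1: fork(P0) -> P1. 2 ppages; refcounts: pp0:2 pp1:2
Op 2: fork(P1) -> P2. 2 ppages; refcounts: pp0:3 pp1:3
Op 3: write(P0, v1, 196). refcount(pp1)=3>1 -> COPY to pp2. 3 ppages; refcounts: pp0:3 pp1:2 pp2:1
Op 4: fork(P0) -> P3. 3 ppages; refcounts: pp0:4 pp1:2 pp2:2
Op 5: write(P1, v1, 123). refcount(pp1)=2>1 -> COPY to pp3. 4 ppages; refcounts: pp0:4 pp1:1 pp2:2 pp3:1
Op 6: write(P2, v1, 103). refcount(pp1)=1 -> write in place. 4 ppages; refcounts: pp0:4 pp1:1 pp2:2 pp3:1
Op 7: write(P0, v1, 163). refcount(pp2)=2>1 -> COPY to pp4. 5 ppages; refcounts: pp0:4 pp1:1 pp2:1 pp3:1 pp4:1
Op 8: write(P3, v1, 105). refcount(pp2)=1 -> write in place. 5 ppages; refcounts: pp0:4 pp1:1 pp2:1 pp3:1 pp4:1
Op 9: read(P0, v0) -> 35. No state change.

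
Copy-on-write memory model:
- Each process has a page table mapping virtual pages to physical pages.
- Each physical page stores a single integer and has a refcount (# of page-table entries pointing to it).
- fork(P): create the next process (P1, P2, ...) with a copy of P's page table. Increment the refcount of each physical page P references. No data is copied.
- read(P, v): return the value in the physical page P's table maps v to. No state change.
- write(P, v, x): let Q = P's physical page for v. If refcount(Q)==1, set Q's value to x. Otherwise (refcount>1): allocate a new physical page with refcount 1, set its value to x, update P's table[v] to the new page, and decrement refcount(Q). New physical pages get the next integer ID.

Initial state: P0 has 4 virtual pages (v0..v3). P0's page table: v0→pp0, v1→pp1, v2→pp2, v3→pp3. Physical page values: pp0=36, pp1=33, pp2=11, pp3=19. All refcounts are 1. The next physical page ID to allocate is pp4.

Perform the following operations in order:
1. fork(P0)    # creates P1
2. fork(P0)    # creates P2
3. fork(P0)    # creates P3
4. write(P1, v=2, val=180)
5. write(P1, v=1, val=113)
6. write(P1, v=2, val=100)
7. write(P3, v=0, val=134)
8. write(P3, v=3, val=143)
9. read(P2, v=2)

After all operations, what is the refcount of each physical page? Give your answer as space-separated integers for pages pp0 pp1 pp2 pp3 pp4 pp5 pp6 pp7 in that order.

Answer: 3 3 3 3 1 1 1 1

Derivation:
Op 1: fork(P0) -> P1. 4 ppages; refcounts: pp0:2 pp1:2 pp2:2 pp3:2
Op 2: fork(P0) -> P2. 4 ppages; refcounts: pp0:3 pp1:3 pp2:3 pp3:3
Op 3: fork(P0) -> P3. 4 ppages; refcounts: pp0:4 pp1:4 pp2:4 pp3:4
Op 4: write(P1, v2, 180). refcount(pp2)=4>1 -> COPY to pp4. 5 ppages; refcounts: pp0:4 pp1:4 pp2:3 pp3:4 pp4:1
Op 5: write(P1, v1, 113). refcount(pp1)=4>1 -> COPY to pp5. 6 ppages; refcounts: pp0:4 pp1:3 pp2:3 pp3:4 pp4:1 pp5:1
Op 6: write(P1, v2, 100). refcount(pp4)=1 -> write in place. 6 ppages; refcounts: pp0:4 pp1:3 pp2:3 pp3:4 pp4:1 pp5:1
Op 7: write(P3, v0, 134). refcount(pp0)=4>1 -> COPY to pp6. 7 ppages; refcounts: pp0:3 pp1:3 pp2:3 pp3:4 pp4:1 pp5:1 pp6:1
Op 8: write(P3, v3, 143). refcount(pp3)=4>1 -> COPY to pp7. 8 ppages; refcounts: pp0:3 pp1:3 pp2:3 pp3:3 pp4:1 pp5:1 pp6:1 pp7:1
Op 9: read(P2, v2) -> 11. No state change.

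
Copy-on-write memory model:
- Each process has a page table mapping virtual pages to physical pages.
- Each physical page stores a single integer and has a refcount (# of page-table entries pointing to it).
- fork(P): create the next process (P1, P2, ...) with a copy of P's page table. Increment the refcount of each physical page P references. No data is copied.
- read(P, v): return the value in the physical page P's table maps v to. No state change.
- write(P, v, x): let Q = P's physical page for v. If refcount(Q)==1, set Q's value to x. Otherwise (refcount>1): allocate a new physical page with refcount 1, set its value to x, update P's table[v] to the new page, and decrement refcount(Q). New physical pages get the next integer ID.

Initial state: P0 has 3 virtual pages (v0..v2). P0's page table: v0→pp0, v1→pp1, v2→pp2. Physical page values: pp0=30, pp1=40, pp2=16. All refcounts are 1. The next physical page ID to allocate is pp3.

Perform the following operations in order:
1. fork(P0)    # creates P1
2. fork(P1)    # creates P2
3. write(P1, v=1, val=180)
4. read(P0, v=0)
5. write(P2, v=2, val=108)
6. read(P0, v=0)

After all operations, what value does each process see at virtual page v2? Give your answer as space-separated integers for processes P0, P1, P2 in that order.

Answer: 16 16 108

Derivation:
Op 1: fork(P0) -> P1. 3 ppages; refcounts: pp0:2 pp1:2 pp2:2
Op 2: fork(P1) -> P2. 3 ppages; refcounts: pp0:3 pp1:3 pp2:3
Op 3: write(P1, v1, 180). refcount(pp1)=3>1 -> COPY to pp3. 4 ppages; refcounts: pp0:3 pp1:2 pp2:3 pp3:1
Op 4: read(P0, v0) -> 30. No state change.
Op 5: write(P2, v2, 108). refcount(pp2)=3>1 -> COPY to pp4. 5 ppages; refcounts: pp0:3 pp1:2 pp2:2 pp3:1 pp4:1
Op 6: read(P0, v0) -> 30. No state change.
P0: v2 -> pp2 = 16
P1: v2 -> pp2 = 16
P2: v2 -> pp4 = 108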